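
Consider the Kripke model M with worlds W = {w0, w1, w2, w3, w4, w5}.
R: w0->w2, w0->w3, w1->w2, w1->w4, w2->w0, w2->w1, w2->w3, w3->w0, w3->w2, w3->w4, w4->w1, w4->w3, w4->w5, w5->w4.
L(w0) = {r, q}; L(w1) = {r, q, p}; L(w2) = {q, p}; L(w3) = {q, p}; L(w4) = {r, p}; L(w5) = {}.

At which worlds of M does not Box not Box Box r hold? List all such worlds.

none

Let φ = not Box not Box Box r. Evaluate φ at each world:
  w0 (successors {w2, w3}): φ is false.
  w1 (successors {w2, w4}): φ is false.
  w2 (successors {w0, w1, w3}): φ is false.
  w3 (successors {w0, w2, w4}): φ is false.
  w4 (successors {w1, w3, w5}): φ is false.
  w5 (successors {w4}): φ is false.
For instance, at w4:
  At w4: Box not Box Box r is true, so not Box not Box Box r is false.
    At w4: Box not Box Box r requires not Box Box r at every successor {w1, w3, w5}.
      At w1: not Box Box r is true.
      At w3: not Box Box r is true.
      At w5: not Box Box r is true.
    So Box not Box Box r is true at w4.
Satisfying worlds: none.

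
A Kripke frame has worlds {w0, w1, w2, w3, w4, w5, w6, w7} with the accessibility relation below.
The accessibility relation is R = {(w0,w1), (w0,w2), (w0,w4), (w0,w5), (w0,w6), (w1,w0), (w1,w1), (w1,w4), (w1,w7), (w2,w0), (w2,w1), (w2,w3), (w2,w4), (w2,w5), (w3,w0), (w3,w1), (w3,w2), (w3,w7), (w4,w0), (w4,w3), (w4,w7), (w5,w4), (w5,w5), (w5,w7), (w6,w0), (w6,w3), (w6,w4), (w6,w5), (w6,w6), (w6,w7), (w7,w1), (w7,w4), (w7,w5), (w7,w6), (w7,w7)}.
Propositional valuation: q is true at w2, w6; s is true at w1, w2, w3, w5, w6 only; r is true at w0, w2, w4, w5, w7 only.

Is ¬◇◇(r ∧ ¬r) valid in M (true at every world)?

Yes

Let φ = ¬◇◇(r ∧ ¬r). Evaluate φ at each world:
  w0 (successors {w1, w2, w4, w5, w6}): φ is true.
  w1 (successors {w0, w1, w4, w7}): φ is true.
  w2 (successors {w0, w1, w3, w4, w5}): φ is true.
  w3 (successors {w0, w1, w2, w7}): φ is true.
  w4 (successors {w0, w3, w7}): φ is true.
  w5 (successors {w4, w5, w7}): φ is true.
  w6 (successors {w0, w3, w4, w5, w6, w7}): φ is true.
  w7 (successors {w1, w4, w5, w6, w7}): φ is true.
For instance, at w6:
  At w6: ◇◇(r ∧ ¬r) is false, so ¬◇◇(r ∧ ¬r) is true.
    At w6: ◇◇(r ∧ ¬r) requires ◇(r ∧ ¬r) at some successor in {w0, w3, w4, w5, w6, w7}.
      At w0: ◇(r ∧ ¬r) is false.
      At w3: ◇(r ∧ ¬r) is false.
      At w4: ◇(r ∧ ¬r) is false.
      At w5: ◇(r ∧ ¬r) is false.
      At w6: ◇(r ∧ ¬r) is false.
      At w7: ◇(r ∧ ¬r) is false.
    So ◇◇(r ∧ ¬r) is false at w6.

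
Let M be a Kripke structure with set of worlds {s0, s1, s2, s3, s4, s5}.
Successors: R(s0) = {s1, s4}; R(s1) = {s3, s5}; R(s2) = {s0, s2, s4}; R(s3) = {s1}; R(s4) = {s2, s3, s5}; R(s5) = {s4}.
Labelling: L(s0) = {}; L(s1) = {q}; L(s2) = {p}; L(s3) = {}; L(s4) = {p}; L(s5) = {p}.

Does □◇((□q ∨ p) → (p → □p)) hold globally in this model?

Let φ = □◇((□q ∨ p) → (p → □p)). Evaluate φ at each world:
  s0 (successors {s1, s4}): φ is true.
  s1 (successors {s3, s5}): φ is false.
  s2 (successors {s0, s2, s4}): φ is true.
  s3 (successors {s1}): φ is true.
  s4 (successors {s2, s3, s5}): φ is false.
  s5 (successors {s4}): φ is true.
Detail at s1 (counterexample):
  At s1: □◇((□q ∨ p) → (p → □p)) requires ◇((□q ∨ p) → (p → □p)) at every successor {s3, s5}.
    ◇((□q ∨ p) → (p → □p)) fails at s5, so □◇((□q ∨ p) → (p → □p)) is false at s1.
      At s5: ◇((□q ∨ p) → (p → □p)) requires (□q ∨ p) → (p → □p) at some successor in {s4}.
        At s4: (□q ∨ p) → (p → □p) is false.
      So ◇((□q ∨ p) → (p → □p)) is false at s5.

No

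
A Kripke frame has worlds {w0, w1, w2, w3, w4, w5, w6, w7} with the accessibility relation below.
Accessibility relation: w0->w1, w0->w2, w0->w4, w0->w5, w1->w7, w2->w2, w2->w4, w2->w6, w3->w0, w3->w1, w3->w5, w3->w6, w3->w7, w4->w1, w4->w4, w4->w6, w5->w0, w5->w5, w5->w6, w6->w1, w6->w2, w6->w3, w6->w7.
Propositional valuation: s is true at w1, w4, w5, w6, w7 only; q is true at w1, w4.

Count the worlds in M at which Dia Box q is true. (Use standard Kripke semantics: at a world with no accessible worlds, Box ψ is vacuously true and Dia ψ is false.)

Let φ = Dia Box q. Evaluate φ at each world:
  w0 (successors {w1, w2, w4, w5}): φ is false.
  w1 (successors {w7}): φ is true.
  w2 (successors {w2, w4, w6}): φ is false.
  w3 (successors {w0, w1, w5, w6, w7}): φ is true.
  w4 (successors {w1, w4, w6}): φ is false.
  w5 (successors {w0, w5, w6}): φ is false.
  w6 (successors {w1, w2, w3, w7}): φ is true.
  w7 (successors ∅): φ is false.
For instance, at w2:
  At w2: Dia Box q requires Box q at some successor in {w2, w4, w6}.
    At w2: Box q is false.
    At w4: Box q is false.
    At w6: Box q is false.
  So Dia Box q is false at w2.
Satisfying worlds: {w1, w3, w6}

3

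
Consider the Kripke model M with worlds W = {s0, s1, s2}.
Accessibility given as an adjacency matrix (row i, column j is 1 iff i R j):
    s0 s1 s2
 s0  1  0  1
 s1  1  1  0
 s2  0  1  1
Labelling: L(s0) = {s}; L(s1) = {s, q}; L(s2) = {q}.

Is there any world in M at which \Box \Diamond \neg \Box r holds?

Yes

Let φ = \Box \Diamond \neg \Box r. Evaluate φ at each world:
  s0 (successors {s0, s2}): φ is true.
  s1 (successors {s0, s1}): φ is true.
  s2 (successors {s1, s2}): φ is true.
Detail at s0 (witness):
  At s0: \Box \Diamond \neg \Box r requires \Diamond \neg \Box r at every successor {s0, s2}.
      At s0: \Diamond \neg \Box r requires \neg \Box r at some successor in {s0, s2}.
        \neg \Box r holds at s0, so \Diamond \neg \Box r is true at s0.
      At s2: \Diamond \neg \Box r requires \neg \Box r at some successor in {s1, s2}.
        \neg \Box r holds at s1, so \Diamond \neg \Box r is true at s2.
  So \Box \Diamond \neg \Box r is true at s0.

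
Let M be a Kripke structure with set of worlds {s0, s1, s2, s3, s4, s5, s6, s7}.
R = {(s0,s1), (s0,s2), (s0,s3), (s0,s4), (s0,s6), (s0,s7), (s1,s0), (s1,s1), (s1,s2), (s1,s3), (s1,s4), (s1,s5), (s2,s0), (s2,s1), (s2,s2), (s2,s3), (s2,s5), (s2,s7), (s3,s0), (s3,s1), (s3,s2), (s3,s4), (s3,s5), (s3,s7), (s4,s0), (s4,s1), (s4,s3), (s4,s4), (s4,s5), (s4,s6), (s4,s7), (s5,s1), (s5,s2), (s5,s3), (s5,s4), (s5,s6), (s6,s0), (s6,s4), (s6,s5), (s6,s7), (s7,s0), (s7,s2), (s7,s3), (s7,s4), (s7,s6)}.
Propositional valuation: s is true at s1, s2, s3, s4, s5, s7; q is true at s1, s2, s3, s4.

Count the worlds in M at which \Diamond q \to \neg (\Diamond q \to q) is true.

4

Recall that \Diamond ψ holds at a world iff ψ holds at some accessible world.
Let φ = \Diamond q \to \neg (\Diamond q \to q). Evaluate φ at each world:
  s0 (successors {s1, s2, s3, s4, s6, s7}): φ is true.
  s1 (successors {s0, s1, s2, s3, s4, s5}): φ is false.
  s2 (successors {s0, s1, s2, s3, s5, s7}): φ is false.
  s3 (successors {s0, s1, s2, s4, s5, s7}): φ is false.
  s4 (successors {s0, s1, s3, s4, s5, s6, s7}): φ is false.
  s5 (successors {s1, s2, s3, s4, s6}): φ is true.
  s6 (successors {s0, s4, s5, s7}): φ is true.
  s7 (successors {s0, s2, s3, s4, s6}): φ is true.
For instance, at s7:
  At s7: \Diamond q is true, \neg (\Diamond q \to q) is true, so \Diamond q \to \neg (\Diamond q \to q) is true.
    At s7: \Diamond q requires q at some successor in {s0, s2, s3, s4, s6}.
      q holds at s2, so \Diamond q is true at s7.
    At s7: \Diamond q \to q is false, so \neg (\Diamond q \to q) is true.
      At s7: \Diamond q is true, q is false, so \Diamond q \to q is false.
Satisfying worlds: {s0, s5, s6, s7}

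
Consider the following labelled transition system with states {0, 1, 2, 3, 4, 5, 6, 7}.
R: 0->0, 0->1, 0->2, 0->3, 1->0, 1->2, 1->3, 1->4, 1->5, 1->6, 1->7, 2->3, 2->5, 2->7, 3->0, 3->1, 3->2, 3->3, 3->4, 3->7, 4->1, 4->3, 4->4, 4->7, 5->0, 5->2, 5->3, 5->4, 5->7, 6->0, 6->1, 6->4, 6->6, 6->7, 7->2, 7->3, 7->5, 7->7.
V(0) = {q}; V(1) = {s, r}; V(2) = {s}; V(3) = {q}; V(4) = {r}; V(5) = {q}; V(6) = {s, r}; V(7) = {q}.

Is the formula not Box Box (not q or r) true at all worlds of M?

Yes

Recall that Box ψ holds at a world iff ψ holds at every accessible world, and Dia ψ holds iff ψ holds at some accessible world.
Let φ = not Box Box (not q or r). Evaluate φ at each world:
  0 (successors {0, 1, 2, 3}): φ is true.
  1 (successors {0, 2, 3, 4, 5, 6, 7}): φ is true.
  2 (successors {3, 5, 7}): φ is true.
  3 (successors {0, 1, 2, 3, 4, 7}): φ is true.
  4 (successors {1, 3, 4, 7}): φ is true.
  5 (successors {0, 2, 3, 4, 7}): φ is true.
  6 (successors {0, 1, 4, 6, 7}): φ is true.
  7 (successors {2, 3, 5, 7}): φ is true.
For instance, at 7:
  At 7: Box Box (not q or r) is false, so not Box Box (not q or r) is true.
    At 7: Box Box (not q or r) requires Box (not q or r) at every successor {2, 3, 5, 7}.
      Box (not q or r) fails at 2, so Box Box (not q or r) is false at 7.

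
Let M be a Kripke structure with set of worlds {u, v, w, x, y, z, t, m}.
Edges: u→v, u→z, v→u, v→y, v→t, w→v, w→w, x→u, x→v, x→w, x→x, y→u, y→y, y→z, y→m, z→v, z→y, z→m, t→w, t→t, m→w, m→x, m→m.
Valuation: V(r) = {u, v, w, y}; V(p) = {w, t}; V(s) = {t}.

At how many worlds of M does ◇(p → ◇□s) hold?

7

Let φ = ◇(p → ◇□s). Evaluate φ at each world:
  u (successors {v, z}): φ is true.
  v (successors {u, y, t}): φ is true.
  w (successors {v, w}): φ is true.
  x (successors {u, v, w, x}): φ is true.
  y (successors {u, y, z, m}): φ is true.
  z (successors {v, y, m}): φ is true.
  t (successors {w, t}): φ is false.
  m (successors {w, x, m}): φ is true.
For instance, at m:
  At m: ◇(p → ◇□s) requires p → ◇□s at some successor in {w, x, m}.
    p → ◇□s holds at x, so ◇(p → ◇□s) is true at m.
      At x: p is false, ◇□s is false, so p → ◇□s is true.
Satisfying worlds: {u, v, w, x, y, z, m}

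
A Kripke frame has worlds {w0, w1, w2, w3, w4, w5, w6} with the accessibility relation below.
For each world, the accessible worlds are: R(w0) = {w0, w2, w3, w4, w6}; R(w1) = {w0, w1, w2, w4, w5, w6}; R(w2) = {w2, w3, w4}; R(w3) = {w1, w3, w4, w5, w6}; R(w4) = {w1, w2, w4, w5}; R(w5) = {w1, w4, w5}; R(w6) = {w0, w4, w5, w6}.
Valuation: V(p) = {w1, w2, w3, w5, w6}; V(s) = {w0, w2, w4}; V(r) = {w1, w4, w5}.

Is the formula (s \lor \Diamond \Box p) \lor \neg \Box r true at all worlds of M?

Let φ = (s \lor \Diamond \Box p) \lor \neg \Box r. Evaluate φ at each world:
  w0 (successors {w0, w2, w3, w4, w6}): φ is true.
  w1 (successors {w0, w1, w2, w4, w5, w6}): φ is true.
  w2 (successors {w2, w3, w4}): φ is true.
  w3 (successors {w1, w3, w4, w5, w6}): φ is true.
  w4 (successors {w1, w2, w4, w5}): φ is true.
  w5 (successors {w1, w4, w5}): φ is false.
  w6 (successors {w0, w4, w5, w6}): φ is true.
Detail at w5 (counterexample):
  At w5: s \lor \Diamond \Box p is false, \neg \Box r is false, so (s \lor \Diamond \Box p) \lor \neg \Box r is false.
    At w5: s is false, \Diamond \Box p is false, so s \lor \Diamond \Box p is false.
      At w5: \Diamond \Box p requires \Box p at some successor in {w1, w4, w5}.
        At w1: \Box p is false.
        At w4: \Box p is false.
        At w5: \Box p is false.
      So \Diamond \Box p is false at w5.
    At w5: \Box r is true, so \neg \Box r is false.
      At w5: \Box r requires r at every successor {w1, w4, w5}.
        At w1: r is true.
        At w4: r is true.
        At w5: r is true.
      So \Box r is true at w5.

No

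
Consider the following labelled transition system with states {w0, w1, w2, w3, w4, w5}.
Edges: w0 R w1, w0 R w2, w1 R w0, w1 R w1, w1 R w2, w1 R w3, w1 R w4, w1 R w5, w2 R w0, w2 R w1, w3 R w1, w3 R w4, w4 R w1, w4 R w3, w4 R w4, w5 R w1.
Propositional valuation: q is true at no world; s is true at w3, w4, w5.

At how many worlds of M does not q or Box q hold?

Recall that Box ψ holds at a world iff ψ holds at every accessible world, and Dia ψ holds iff ψ holds at some accessible world.
Let φ = not q or Box q. Evaluate φ at each world:
  w0 (successors {w1, w2}): φ is true.
  w1 (successors {w0, w1, w2, w3, w4, w5}): φ is true.
  w2 (successors {w0, w1}): φ is true.
  w3 (successors {w1, w4}): φ is true.
  w4 (successors {w1, w3, w4}): φ is true.
  w5 (successors {w1}): φ is true.
For instance, at w2:
  At w2: not q is true, Box q is false, so not q or Box q is true.
    At w2: Box q requires q at every successor {w0, w1}.
      q fails at w0, so Box q is false at w2.
Satisfying worlds: {w0, w1, w2, w3, w4, w5}

6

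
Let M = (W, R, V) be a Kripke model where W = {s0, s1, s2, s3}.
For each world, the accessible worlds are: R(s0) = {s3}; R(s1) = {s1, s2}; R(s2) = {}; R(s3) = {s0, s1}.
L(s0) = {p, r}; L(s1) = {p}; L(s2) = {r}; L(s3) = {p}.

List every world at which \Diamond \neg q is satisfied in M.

s0, s1, s3

Let φ = \Diamond \neg q. Evaluate φ at each world:
  s0 (successors {s3}): φ is true.
  s1 (successors {s1, s2}): φ is true.
  s2 (successors ∅): φ is false.
  s3 (successors {s0, s1}): φ is true.
For instance, at s0:
  At s0: \Diamond \neg q requires \neg q at some successor in {s3}.
    \neg q holds at s3, so \Diamond \neg q is true at s0.
Satisfying worlds: {s0, s1, s3}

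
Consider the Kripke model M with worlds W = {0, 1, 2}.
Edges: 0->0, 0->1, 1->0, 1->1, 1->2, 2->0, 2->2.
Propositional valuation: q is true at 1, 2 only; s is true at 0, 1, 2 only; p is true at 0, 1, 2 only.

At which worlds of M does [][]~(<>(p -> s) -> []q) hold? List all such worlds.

0, 1, 2

Let φ = [][]~(<>(p -> s) -> []q). Evaluate φ at each world:
  0 (successors {0, 1}): φ is true.
  1 (successors {0, 1, 2}): φ is true.
  2 (successors {0, 2}): φ is true.
For instance, at 0:
  At 0: [][]~(<>(p -> s) -> []q) requires []~(<>(p -> s) -> []q) at every successor {0, 1}.
      At 0: []~(<>(p -> s) -> []q) requires ~(<>(p -> s) -> []q) at every successor {0, 1}.
        At 0: ~(<>(p -> s) -> []q) is true.
        At 1: ~(<>(p -> s) -> []q) is true.
      So []~(<>(p -> s) -> []q) is true at 0.
      At 1: []~(<>(p -> s) -> []q) requires ~(<>(p -> s) -> []q) at every successor {0, 1, 2}.
        At 0: ~(<>(p -> s) -> []q) is true.
        At 1: ~(<>(p -> s) -> []q) is true.
        At 2: ~(<>(p -> s) -> []q) is true.
      So []~(<>(p -> s) -> []q) is true at 1.
  So [][]~(<>(p -> s) -> []q) is true at 0.
Satisfying worlds: {0, 1, 2}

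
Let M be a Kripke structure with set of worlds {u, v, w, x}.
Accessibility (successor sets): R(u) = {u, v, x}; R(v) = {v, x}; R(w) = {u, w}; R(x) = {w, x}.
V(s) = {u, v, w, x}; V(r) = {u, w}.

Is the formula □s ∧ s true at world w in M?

Yes

Recall that □ψ holds at a world iff ψ holds at every accessible world, and ◇ψ holds iff ψ holds at some accessible world.
At w: □s is true, s is true, so □s ∧ s is true.
  At w: □s requires s at every successor {u, w}.
    At u: s is true.
    At w: s is true.
  So □s is true at w.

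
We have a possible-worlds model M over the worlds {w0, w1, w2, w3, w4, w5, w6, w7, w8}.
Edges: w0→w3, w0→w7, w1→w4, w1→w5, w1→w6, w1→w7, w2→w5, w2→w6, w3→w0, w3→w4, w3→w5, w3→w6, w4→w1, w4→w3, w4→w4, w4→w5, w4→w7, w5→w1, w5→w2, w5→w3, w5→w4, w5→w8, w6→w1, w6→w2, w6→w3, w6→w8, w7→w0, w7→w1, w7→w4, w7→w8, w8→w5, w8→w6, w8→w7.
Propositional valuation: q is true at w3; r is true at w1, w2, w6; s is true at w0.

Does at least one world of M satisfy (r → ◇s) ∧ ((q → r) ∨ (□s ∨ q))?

Yes

Let φ = (r → ◇s) ∧ ((q → r) ∨ (□s ∨ q)). Evaluate φ at each world:
  w0 (successors {w3, w7}): φ is true.
  w1 (successors {w4, w5, w6, w7}): φ is false.
  w2 (successors {w5, w6}): φ is false.
  w3 (successors {w0, w4, w5, w6}): φ is true.
  w4 (successors {w1, w3, w4, w5, w7}): φ is true.
  w5 (successors {w1, w2, w3, w4, w8}): φ is true.
  w6 (successors {w1, w2, w3, w8}): φ is false.
  w7 (successors {w0, w1, w4, w8}): φ is true.
  w8 (successors {w5, w6, w7}): φ is true.
Detail at w0 (witness):
  At w0: r → ◇s is true, (q → r) ∨ (□s ∨ q) is true, so (r → ◇s) ∧ ((q → r) ∨ (□s ∨ q)) is true.
    At w0: r is false, ◇s is false, so r → ◇s is true.
      At w0: ◇s requires s at some successor in {w3, w7}.
        At w3: s is false.
        At w7: s is false.
      So ◇s is false at w0.
    At w0: q → r is true, □s ∨ q is false, so (q → r) ∨ (□s ∨ q) is true.
      At w0: □s is false, q is false, so □s ∨ q is false.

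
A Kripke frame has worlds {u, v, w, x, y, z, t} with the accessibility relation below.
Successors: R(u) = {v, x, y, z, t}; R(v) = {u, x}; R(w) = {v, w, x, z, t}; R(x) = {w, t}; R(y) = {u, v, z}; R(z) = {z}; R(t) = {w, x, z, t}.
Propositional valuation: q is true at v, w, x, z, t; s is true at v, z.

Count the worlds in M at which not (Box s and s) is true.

Let φ = not (Box s and s). Evaluate φ at each world:
  u (successors {v, x, y, z, t}): φ is true.
  v (successors {u, x}): φ is true.
  w (successors {v, w, x, z, t}): φ is true.
  x (successors {w, t}): φ is true.
  y (successors {u, v, z}): φ is true.
  z (successors {z}): φ is false.
  t (successors {w, x, z, t}): φ is true.
For instance, at v:
  At v: Box s and s is false, so not (Box s and s) is true.
    At v: Box s is false, s is true, so Box s and s is false.
      At v: Box s requires s at every successor {u, x}.
        s fails at u, so Box s is false at v.
Satisfying worlds: {u, v, w, x, y, t}

6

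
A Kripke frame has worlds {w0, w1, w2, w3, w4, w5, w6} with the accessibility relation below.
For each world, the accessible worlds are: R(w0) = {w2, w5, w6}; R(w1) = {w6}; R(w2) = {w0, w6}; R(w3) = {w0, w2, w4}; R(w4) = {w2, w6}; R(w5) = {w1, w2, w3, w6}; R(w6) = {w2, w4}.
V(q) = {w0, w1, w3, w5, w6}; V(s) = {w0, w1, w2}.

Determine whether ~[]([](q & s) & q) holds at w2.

At w2: []([](q & s) & q) is false, so ~[]([](q & s) & q) is true.
  At w2: []([](q & s) & q) requires [](q & s) & q at every successor {w0, w6}.
    [](q & s) & q fails at w0, so []([](q & s) & q) is false at w2.
      At w0: [](q & s) is false, q is true, so [](q & s) & q is false.

Yes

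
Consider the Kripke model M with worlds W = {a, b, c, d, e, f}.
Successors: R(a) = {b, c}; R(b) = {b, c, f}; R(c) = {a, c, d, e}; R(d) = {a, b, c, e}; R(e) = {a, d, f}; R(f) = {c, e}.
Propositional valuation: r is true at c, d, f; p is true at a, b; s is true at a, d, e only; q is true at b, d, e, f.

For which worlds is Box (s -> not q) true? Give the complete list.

Let φ = Box (s -> not q). Evaluate φ at each world:
  a (successors {b, c}): φ is true.
  b (successors {b, c, f}): φ is true.
  c (successors {a, c, d, e}): φ is false.
  d (successors {a, b, c, e}): φ is false.
  e (successors {a, d, f}): φ is false.
  f (successors {c, e}): φ is false.
For instance, at c:
  At c: Box (s -> not q) requires s -> not q at every successor {a, c, d, e}.
    s -> not q fails at d, so Box (s -> not q) is false at c.
Satisfying worlds: {a, b}

a, b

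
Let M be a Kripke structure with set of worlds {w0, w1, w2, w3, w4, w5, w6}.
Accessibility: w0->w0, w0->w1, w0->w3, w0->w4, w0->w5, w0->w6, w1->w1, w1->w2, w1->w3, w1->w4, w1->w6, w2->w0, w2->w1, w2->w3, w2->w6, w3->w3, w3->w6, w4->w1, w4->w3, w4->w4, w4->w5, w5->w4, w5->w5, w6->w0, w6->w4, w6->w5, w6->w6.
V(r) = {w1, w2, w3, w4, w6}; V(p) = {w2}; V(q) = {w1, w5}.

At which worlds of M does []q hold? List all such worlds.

Let φ = []q. Evaluate φ at each world:
  w0 (successors {w0, w1, w3, w4, w5, w6}): φ is false.
  w1 (successors {w1, w2, w3, w4, w6}): φ is false.
  w2 (successors {w0, w1, w3, w6}): φ is false.
  w3 (successors {w3, w6}): φ is false.
  w4 (successors {w1, w3, w4, w5}): φ is false.
  w5 (successors {w4, w5}): φ is false.
  w6 (successors {w0, w4, w5, w6}): φ is false.
For instance, at w6:
  At w6: []q requires q at every successor {w0, w4, w5, w6}.
    q fails at w0, so []q is false at w6.
Satisfying worlds: none.

none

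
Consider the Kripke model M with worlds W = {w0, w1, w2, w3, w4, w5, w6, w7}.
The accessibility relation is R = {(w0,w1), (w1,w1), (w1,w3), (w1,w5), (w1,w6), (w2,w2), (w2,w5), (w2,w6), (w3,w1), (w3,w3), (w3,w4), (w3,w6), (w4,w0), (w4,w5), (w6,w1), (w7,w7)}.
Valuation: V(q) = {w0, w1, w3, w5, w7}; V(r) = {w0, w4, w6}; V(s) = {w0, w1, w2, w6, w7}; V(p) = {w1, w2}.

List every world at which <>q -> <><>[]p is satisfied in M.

w0, w1, w2, w3, w5, w6

Let φ = <>q -> <><>[]p. Evaluate φ at each world:
  w0 (successors {w1}): φ is true.
  w1 (successors {w1, w3, w5, w6}): φ is true.
  w2 (successors {w2, w5, w6}): φ is true.
  w3 (successors {w1, w3, w4, w6}): φ is true.
  w4 (successors {w0, w5}): φ is false.
  w5 (successors ∅): φ is true.
  w6 (successors {w1}): φ is true.
  w7 (successors {w7}): φ is false.
For instance, at w6:
  At w6: <>q is true, <><>[]p is true, so <>q -> <><>[]p is true.
    At w6: <>q requires q at some successor in {w1}.
      q holds at w1, so <>q is true at w6.
    At w6: <><>[]p requires <>[]p at some successor in {w1}.
      <>[]p holds at w1, so <><>[]p is true at w6.
Satisfying worlds: {w0, w1, w2, w3, w5, w6}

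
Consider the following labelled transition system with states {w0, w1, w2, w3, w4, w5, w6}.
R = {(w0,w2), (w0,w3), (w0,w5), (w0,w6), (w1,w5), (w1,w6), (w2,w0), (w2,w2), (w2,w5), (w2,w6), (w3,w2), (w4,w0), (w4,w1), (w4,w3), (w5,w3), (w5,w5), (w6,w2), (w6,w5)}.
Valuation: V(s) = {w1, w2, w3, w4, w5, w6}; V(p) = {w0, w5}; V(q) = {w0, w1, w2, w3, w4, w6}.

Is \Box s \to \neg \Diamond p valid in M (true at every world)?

No

Recall that \Box ψ holds at a world iff ψ holds at every accessible world, and \Diamond ψ holds iff ψ holds at some accessible world.
Let φ = \Box s \to \neg \Diamond p. Evaluate φ at each world:
  w0 (successors {w2, w3, w5, w6}): φ is false.
  w1 (successors {w5, w6}): φ is false.
  w2 (successors {w0, w2, w5, w6}): φ is true.
  w3 (successors {w2}): φ is true.
  w4 (successors {w0, w1, w3}): φ is true.
  w5 (successors {w3, w5}): φ is false.
  w6 (successors {w2, w5}): φ is false.
Detail at w0 (counterexample):
  At w0: \Box s is true, \neg \Diamond p is false, so \Box s \to \neg \Diamond p is false.
    At w0: \Box s requires s at every successor {w2, w3, w5, w6}.
      At w2: s is true.
      At w3: s is true.
      At w5: s is true.
      At w6: s is true.
    So \Box s is true at w0.
    At w0: \Diamond p is true, so \neg \Diamond p is false.
      At w0: \Diamond p requires p at some successor in {w2, w3, w5, w6}.
        p holds at w5, so \Diamond p is true at w0.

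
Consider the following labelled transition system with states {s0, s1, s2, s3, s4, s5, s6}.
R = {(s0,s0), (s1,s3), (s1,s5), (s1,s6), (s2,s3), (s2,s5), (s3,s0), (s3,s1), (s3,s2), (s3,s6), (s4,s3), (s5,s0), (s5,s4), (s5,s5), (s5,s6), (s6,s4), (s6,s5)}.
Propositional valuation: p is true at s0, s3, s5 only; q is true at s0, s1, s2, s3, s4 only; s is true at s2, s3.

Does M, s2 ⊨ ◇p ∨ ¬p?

Recall that ◇ψ holds at a world iff ψ holds at some accessible world.
At s2: ◇p is true, ¬p is true, so ◇p ∨ ¬p is true.
  At s2: ◇p requires p at some successor in {s3, s5}.
    p holds at s3, so ◇p is true at s2.

Yes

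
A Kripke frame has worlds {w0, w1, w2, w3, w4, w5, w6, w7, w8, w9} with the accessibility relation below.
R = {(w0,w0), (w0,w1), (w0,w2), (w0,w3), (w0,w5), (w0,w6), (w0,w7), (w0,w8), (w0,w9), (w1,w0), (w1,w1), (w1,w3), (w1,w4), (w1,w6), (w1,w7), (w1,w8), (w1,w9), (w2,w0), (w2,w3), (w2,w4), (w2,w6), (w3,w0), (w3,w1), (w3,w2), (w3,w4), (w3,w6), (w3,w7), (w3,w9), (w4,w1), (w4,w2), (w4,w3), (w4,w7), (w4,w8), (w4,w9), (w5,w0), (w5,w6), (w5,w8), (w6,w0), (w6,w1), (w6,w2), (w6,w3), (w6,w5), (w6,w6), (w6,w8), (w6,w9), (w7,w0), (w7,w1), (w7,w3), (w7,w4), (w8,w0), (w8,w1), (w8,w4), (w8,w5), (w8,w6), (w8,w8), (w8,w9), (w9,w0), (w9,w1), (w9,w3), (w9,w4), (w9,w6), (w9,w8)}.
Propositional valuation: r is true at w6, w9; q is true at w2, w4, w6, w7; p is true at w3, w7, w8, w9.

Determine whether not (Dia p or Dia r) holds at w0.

At w0: Dia p or Dia r is true, so not (Dia p or Dia r) is false.
  At w0: Dia p is true, Dia r is true, so Dia p or Dia r is true.
    At w0: Dia p requires p at some successor in {w0, w1, w2, w3, w5, w6, w7, w8, w9}.
      p holds at w3, so Dia p is true at w0.
    At w0: Dia r requires r at some successor in {w0, w1, w2, w3, w5, w6, w7, w8, w9}.
      r holds at w6, so Dia r is true at w0.

No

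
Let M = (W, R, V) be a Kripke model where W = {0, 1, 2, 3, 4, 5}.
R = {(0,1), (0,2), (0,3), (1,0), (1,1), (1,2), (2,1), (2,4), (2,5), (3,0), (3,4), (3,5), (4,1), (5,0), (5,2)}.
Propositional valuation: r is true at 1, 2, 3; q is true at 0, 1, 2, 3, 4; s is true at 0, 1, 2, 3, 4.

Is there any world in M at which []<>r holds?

Yes

Recall that []ψ holds at a world iff ψ holds at every accessible world, and <>ψ holds iff ψ holds at some accessible world.
Let φ = []<>r. Evaluate φ at each world:
  0 (successors {1, 2, 3}): φ is false.
  1 (successors {0, 1, 2}): φ is true.
  2 (successors {1, 4, 5}): φ is true.
  3 (successors {0, 4, 5}): φ is true.
  4 (successors {1}): φ is true.
  5 (successors {0, 2}): φ is true.
Detail at 1 (witness):
  At 1: []<>r requires <>r at every successor {0, 1, 2}.
      At 0: <>r requires r at some successor in {1, 2, 3}.
        r holds at 1, so <>r is true at 0.
      At 1: <>r requires r at some successor in {0, 1, 2}.
        r holds at 1, so <>r is true at 1.
      At 2: <>r requires r at some successor in {1, 4, 5}.
        r holds at 1, so <>r is true at 2.
  So []<>r is true at 1.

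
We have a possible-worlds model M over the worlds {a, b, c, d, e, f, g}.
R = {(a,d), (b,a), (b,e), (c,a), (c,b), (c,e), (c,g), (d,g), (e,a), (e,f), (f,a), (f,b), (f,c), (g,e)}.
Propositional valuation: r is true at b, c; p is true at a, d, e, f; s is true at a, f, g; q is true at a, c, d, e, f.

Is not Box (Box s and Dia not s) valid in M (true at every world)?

Yes

Recall that Box ψ holds at a world iff ψ holds at every accessible world, and Dia ψ holds iff ψ holds at some accessible world.
Let φ = not Box (Box s and Dia not s). Evaluate φ at each world:
  a (successors {d}): φ is true.
  b (successors {a, e}): φ is true.
  c (successors {a, b, e, g}): φ is true.
  d (successors {g}): φ is true.
  e (successors {a, f}): φ is true.
  f (successors {a, b, c}): φ is true.
  g (successors {e}): φ is true.
For instance, at c:
  At c: Box (Box s and Dia not s) is false, so not Box (Box s and Dia not s) is true.
    At c: Box (Box s and Dia not s) requires Box s and Dia not s at every successor {a, b, e, g}.
      Box s and Dia not s fails at a, so Box (Box s and Dia not s) is false at c.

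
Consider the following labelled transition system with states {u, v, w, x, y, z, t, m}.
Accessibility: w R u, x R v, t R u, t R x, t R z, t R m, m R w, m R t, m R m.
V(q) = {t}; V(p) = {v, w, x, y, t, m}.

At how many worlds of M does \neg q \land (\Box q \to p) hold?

5

Recall that \Box ψ holds at a world iff ψ holds at every accessible world, and \Diamond ψ holds iff ψ holds at some accessible world.
Let φ = \neg q \land (\Box q \to p). Evaluate φ at each world:
  u (successors ∅): φ is false.
  v (successors ∅): φ is true.
  w (successors {u}): φ is true.
  x (successors {v}): φ is true.
  y (successors ∅): φ is true.
  z (successors ∅): φ is false.
  t (successors {u, x, z, m}): φ is false.
  m (successors {w, t, m}): φ is true.
For instance, at m:
  At m: \neg q is true, \Box q \to p is true, so \neg q \land (\Box q \to p) is true.
    At m: \Box q is false, p is true, so \Box q \to p is true.
      At m: \Box q requires q at every successor {w, t, m}.
        q fails at w, so \Box q is false at m.
Satisfying worlds: {v, w, x, y, m}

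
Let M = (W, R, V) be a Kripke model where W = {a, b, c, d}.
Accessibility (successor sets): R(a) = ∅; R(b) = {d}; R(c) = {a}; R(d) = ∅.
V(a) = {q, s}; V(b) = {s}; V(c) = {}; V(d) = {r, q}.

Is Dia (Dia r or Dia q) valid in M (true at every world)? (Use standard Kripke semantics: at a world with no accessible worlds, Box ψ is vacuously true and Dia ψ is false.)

No

Let φ = Dia (Dia r or Dia q). Evaluate φ at each world:
  a (successors ∅): φ is false.
  b (successors {d}): φ is false.
  c (successors {a}): φ is false.
  d (successors ∅): φ is false.
Detail at a (counterexample):
  At a: no accessible worlds, so Dia (Dia r or Dia q) is false.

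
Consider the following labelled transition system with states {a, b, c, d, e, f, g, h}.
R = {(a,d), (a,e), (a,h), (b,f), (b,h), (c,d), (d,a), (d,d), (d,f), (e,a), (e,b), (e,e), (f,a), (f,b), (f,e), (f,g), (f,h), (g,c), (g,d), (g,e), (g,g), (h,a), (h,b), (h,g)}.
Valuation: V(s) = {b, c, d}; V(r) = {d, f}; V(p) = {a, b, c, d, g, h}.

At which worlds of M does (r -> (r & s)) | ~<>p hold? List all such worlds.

a, b, c, d, e, g, h

Recall that <>ψ holds at a world iff ψ holds at some accessible world.
Let φ = (r -> (r & s)) | ~<>p. Evaluate φ at each world:
  a (successors {d, e, h}): φ is true.
  b (successors {f, h}): φ is true.
  c (successors {d}): φ is true.
  d (successors {a, d, f}): φ is true.
  e (successors {a, b, e}): φ is true.
  f (successors {a, b, e, g, h}): φ is false.
  g (successors {c, d, e, g}): φ is true.
  h (successors {a, b, g}): φ is true.
For instance, at e:
  At e: r -> (r & s) is true, ~<>p is false, so (r -> (r & s)) | ~<>p is true.
    At e: <>p is true, so ~<>p is false.
      At e: <>p requires p at some successor in {a, b, e}.
        p holds at a, so <>p is true at e.
Satisfying worlds: {a, b, c, d, e, g, h}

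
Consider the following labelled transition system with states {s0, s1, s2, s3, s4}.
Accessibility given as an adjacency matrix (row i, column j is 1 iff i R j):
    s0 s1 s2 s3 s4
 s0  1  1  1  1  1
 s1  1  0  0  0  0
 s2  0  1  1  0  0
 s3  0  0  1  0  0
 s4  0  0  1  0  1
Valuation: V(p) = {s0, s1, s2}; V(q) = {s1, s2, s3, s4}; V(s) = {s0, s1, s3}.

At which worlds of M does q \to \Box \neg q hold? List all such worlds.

s0, s1

Let φ = q \to \Box \neg q. Evaluate φ at each world:
  s0 (successors {s0, s1, s2, s3, s4}): φ is true.
  s1 (successors {s0}): φ is true.
  s2 (successors {s1, s2}): φ is false.
  s3 (successors {s2}): φ is false.
  s4 (successors {s2, s4}): φ is false.
For instance, at s4:
  At s4: q is true, \Box \neg q is false, so q \to \Box \neg q is false.
    At s4: \Box \neg q requires \neg q at every successor {s2, s4}.
      \neg q fails at s2, so \Box \neg q is false at s4.
Satisfying worlds: {s0, s1}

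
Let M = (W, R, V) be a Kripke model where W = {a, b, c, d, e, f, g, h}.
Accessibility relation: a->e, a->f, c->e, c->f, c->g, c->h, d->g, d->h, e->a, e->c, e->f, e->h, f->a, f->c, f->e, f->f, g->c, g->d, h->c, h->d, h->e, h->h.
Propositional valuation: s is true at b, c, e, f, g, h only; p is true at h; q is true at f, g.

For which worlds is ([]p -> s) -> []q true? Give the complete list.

Recall that []ψ holds at a world iff ψ holds at every accessible world, and <>ψ holds iff ψ holds at some accessible world.
Let φ = ([]p -> s) -> []q. Evaluate φ at each world:
  a (successors {e, f}): φ is false.
  b (successors ∅): φ is true.
  c (successors {e, f, g, h}): φ is false.
  d (successors {g, h}): φ is false.
  e (successors {a, c, f, h}): φ is false.
  f (successors {a, c, e, f}): φ is false.
  g (successors {c, d}): φ is false.
  h (successors {c, d, e, h}): φ is false.
For instance, at c:
  At c: []p -> s is true, []q is false, so ([]p -> s) -> []q is false.
    At c: []p is false, s is true, so []p -> s is true.
      At c: []p requires p at every successor {e, f, g, h}.
        p fails at e, so []p is false at c.
    At c: []q requires q at every successor {e, f, g, h}.
      q fails at e, so []q is false at c.
Satisfying worlds: {b}

b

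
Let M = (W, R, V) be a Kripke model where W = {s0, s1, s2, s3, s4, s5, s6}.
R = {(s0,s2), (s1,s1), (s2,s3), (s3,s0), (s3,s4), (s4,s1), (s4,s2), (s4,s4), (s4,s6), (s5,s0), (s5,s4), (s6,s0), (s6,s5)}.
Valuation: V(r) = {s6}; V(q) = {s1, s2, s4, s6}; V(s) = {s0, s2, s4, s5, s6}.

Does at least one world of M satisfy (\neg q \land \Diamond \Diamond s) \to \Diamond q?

Recall that \Diamond ψ holds at a world iff ψ holds at some accessible world.
Let φ = (\neg q \land \Diamond \Diamond s) \to \Diamond q. Evaluate φ at each world:
  s0 (successors {s2}): φ is true.
  s1 (successors {s1}): φ is true.
  s2 (successors {s3}): φ is true.
  s3 (successors {s0, s4}): φ is true.
  s4 (successors {s1, s2, s4, s6}): φ is true.
  s5 (successors {s0, s4}): φ is true.
  s6 (successors {s0, s5}): φ is true.
Detail at s0 (witness):
  At s0: \neg q \land \Diamond \Diamond s is false, \Diamond q is true, so (\neg q \land \Diamond \Diamond s) \to \Diamond q is true.
    At s0: \neg q is true, \Diamond \Diamond s is false, so \neg q \land \Diamond \Diamond s is false.
      At s0: \Diamond \Diamond s requires \Diamond s at some successor in {s2}.
        At s2: \Diamond s is false.
      So \Diamond \Diamond s is false at s0.
    At s0: \Diamond q requires q at some successor in {s2}.
      q holds at s2, so \Diamond q is true at s0.

Yes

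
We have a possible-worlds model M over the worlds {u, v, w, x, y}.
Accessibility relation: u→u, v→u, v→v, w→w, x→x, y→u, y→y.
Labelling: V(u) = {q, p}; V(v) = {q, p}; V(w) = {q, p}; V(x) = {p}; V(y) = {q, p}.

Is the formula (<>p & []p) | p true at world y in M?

Yes

Recall that []ψ holds at a world iff ψ holds at every accessible world, and <>ψ holds iff ψ holds at some accessible world.
At y: <>p & []p is true, p is true, so (<>p & []p) | p is true.
  At y: <>p is true, []p is true, so <>p & []p is true.
    At y: <>p requires p at some successor in {u, y}.
      p holds at u, so <>p is true at y.
    At y: []p requires p at every successor {u, y}.
      At u: p is true.
      At y: p is true.
    So []p is true at y.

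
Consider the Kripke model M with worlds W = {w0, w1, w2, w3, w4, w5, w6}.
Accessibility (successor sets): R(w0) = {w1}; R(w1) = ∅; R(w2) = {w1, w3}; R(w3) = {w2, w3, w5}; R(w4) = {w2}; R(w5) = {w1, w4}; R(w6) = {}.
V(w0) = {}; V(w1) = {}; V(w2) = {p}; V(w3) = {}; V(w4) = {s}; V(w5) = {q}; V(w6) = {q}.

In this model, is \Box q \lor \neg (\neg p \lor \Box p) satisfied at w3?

At w3: \Box q is false, \neg (\neg p \lor \Box p) is false, so \Box q \lor \neg (\neg p \lor \Box p) is false.
  At w3: \Box q requires q at every successor {w2, w3, w5}.
    q fails at w2, so \Box q is false at w3.
  At w3: \neg p \lor \Box p is true, so \neg (\neg p \lor \Box p) is false.
    At w3: \neg p is true, \Box p is false, so \neg p \lor \Box p is true.
      At w3: \Box p requires p at every successor {w2, w3, w5}.
        p fails at w3, so \Box p is false at w3.

No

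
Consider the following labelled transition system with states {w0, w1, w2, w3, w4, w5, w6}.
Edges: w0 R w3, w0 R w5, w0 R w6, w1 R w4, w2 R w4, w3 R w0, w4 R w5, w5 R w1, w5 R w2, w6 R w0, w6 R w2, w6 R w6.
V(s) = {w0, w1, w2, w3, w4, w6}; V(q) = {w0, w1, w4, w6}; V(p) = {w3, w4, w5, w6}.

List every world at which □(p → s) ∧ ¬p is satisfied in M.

Let φ = □(p → s) ∧ ¬p. Evaluate φ at each world:
  w0 (successors {w3, w5, w6}): φ is false.
  w1 (successors {w4}): φ is true.
  w2 (successors {w4}): φ is true.
  w3 (successors {w0}): φ is false.
  w4 (successors {w5}): φ is false.
  w5 (successors {w1, w2}): φ is false.
  w6 (successors {w0, w2, w6}): φ is false.
For instance, at w6:
  At w6: □(p → s) is true, ¬p is false, so □(p → s) ∧ ¬p is false.
    At w6: □(p → s) requires p → s at every successor {w0, w2, w6}.
      At w0: p → s is true.
      At w2: p → s is true.
      At w6: p → s is true.
    So □(p → s) is true at w6.
Satisfying worlds: {w1, w2}

w1, w2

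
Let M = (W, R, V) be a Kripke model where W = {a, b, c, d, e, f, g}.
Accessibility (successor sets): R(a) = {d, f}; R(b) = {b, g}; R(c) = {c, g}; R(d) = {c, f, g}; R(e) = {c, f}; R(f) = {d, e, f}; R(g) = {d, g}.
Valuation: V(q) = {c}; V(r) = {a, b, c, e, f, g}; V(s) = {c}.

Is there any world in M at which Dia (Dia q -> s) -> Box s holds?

Let φ = Dia (Dia q -> s) -> Box s. Evaluate φ at each world:
  a (successors {d, f}): φ is false.
  b (successors {b, g}): φ is false.
  c (successors {c, g}): φ is false.
  d (successors {c, f, g}): φ is false.
  e (successors {c, f}): φ is false.
  f (successors {d, e, f}): φ is false.
  g (successors {d, g}): φ is false.
For instance, at f:
  At f: Dia (Dia q -> s) is true, Box s is false, so Dia (Dia q -> s) -> Box s is false.
    At f: Dia (Dia q -> s) requires Dia q -> s at some successor in {d, e, f}.
      Dia q -> s holds at f, so Dia (Dia q -> s) is true at f.
    At f: Box s requires s at every successor {d, e, f}.
      s fails at d, so Box s is false at f.

No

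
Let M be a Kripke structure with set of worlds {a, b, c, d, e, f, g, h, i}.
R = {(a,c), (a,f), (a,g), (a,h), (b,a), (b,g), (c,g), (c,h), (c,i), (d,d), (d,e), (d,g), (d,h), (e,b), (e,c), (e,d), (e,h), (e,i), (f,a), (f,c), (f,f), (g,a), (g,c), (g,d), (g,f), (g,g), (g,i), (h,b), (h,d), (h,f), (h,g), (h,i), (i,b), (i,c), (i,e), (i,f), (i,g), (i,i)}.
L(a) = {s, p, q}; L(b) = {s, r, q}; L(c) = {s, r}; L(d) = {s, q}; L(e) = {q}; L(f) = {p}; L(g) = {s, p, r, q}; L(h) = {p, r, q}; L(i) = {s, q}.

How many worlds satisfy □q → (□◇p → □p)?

Let φ = □q → (□◇p → □p). Evaluate φ at each world:
  a (successors {c, f, g, h}): φ is true.
  b (successors {a, g}): φ is true.
  c (successors {g, h, i}): φ is false.
  d (successors {d, e, g, h}): φ is false.
  e (successors {b, c, d, h, i}): φ is true.
  f (successors {a, c, f}): φ is true.
  g (successors {a, c, d, f, g, i}): φ is true.
  h (successors {b, d, f, g, i}): φ is true.
  i (successors {b, c, e, f, g, i}): φ is true.
For instance, at i:
  At i: □q is false, □◇p → □p is false, so □q → (□◇p → □p) is true.
    At i: □q requires q at every successor {b, c, e, f, g, i}.
      q fails at c, so □q is false at i.
    At i: □◇p is true, □p is false, so □◇p → □p is false.
      At i: □◇p requires ◇p at every successor {b, c, e, f, g, i}.
        At b: ◇p is true.
        At c: ◇p is true.
        At e: ◇p is true.
        At f: ◇p is true.
        At g: ◇p is true.
        At i: ◇p is true.
      So □◇p is true at i.
      At i: □p requires p at every successor {b, c, e, f, g, i}.
        p fails at b, so □p is false at i.
Satisfying worlds: {a, b, e, f, g, h, i}

7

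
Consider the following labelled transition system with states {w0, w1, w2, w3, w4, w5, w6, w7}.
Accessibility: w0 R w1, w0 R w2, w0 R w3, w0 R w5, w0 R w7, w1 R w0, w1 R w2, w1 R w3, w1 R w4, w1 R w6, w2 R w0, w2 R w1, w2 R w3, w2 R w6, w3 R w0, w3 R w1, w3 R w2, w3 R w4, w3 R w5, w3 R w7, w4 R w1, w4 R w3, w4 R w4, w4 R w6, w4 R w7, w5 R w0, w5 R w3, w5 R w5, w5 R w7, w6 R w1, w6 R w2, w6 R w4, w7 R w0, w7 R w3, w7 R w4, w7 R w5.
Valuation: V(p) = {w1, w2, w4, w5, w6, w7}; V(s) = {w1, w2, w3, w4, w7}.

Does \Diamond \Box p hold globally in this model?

Let φ = \Diamond \Box p. Evaluate φ at each world:
  w0 (successors {w1, w2, w3, w5, w7}): φ is false.
  w1 (successors {w0, w2, w3, w4, w6}): φ is true.
  w2 (successors {w0, w1, w3, w6}): φ is true.
  w3 (successors {w0, w1, w2, w4, w5, w7}): φ is false.
  w4 (successors {w1, w3, w4, w6, w7}): φ is true.
  w5 (successors {w0, w3, w5, w7}): φ is false.
  w6 (successors {w1, w2, w4}): φ is false.
  w7 (successors {w0, w3, w4, w5}): φ is false.
Detail at w0 (counterexample):
  At w0: \Diamond \Box p requires \Box p at some successor in {w1, w2, w3, w5, w7}.
    At w1: \Box p is false.
    At w2: \Box p is false.
    At w3: \Box p is false.
    At w5: \Box p is false.
    At w7: \Box p is false.
  So \Diamond \Box p is false at w0.

No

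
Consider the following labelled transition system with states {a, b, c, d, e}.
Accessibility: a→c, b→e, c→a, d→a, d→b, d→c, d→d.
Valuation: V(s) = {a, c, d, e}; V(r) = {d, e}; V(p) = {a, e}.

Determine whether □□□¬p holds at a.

Recall that □ψ holds at a world iff ψ holds at every accessible world, and ◇ψ holds iff ψ holds at some accessible world.
At a: □□□¬p requires □□¬p at every successor {c}.
    At c: □□¬p requires □¬p at every successor {a}.
      At a: □¬p is true.
    So □□¬p is true at c.
So □□□¬p is true at a.

Yes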